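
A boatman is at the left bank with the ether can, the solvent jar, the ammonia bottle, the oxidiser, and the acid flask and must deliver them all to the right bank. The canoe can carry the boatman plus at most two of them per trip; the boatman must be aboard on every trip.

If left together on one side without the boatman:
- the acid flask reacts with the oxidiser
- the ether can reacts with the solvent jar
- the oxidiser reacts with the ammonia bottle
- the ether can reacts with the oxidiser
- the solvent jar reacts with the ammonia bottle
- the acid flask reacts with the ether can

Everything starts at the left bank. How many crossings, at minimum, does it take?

impossible

Whatever the first load, the items left behind include a forbidden pair without the boatman. No opening move is safe, so no plan exists.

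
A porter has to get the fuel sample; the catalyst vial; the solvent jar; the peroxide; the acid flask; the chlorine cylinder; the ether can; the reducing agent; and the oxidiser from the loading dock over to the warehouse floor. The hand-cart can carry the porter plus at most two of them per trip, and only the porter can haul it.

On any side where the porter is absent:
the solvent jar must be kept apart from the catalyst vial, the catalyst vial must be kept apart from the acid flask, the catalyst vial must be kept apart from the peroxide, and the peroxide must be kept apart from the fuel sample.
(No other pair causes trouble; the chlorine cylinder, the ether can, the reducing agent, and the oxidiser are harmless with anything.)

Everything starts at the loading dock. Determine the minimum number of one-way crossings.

9

Counting alone: the porter can take at most 2 across per trip to the warehouse floor, so moving all 9 needs at least 5 loaded trips out, with a return between consecutive ones — at least 9 crossings.
The plan below uses exactly 9 crossings, so it is optimal:
1. Porter goes to the warehouse floor with the catalyst vial and the fuel sample.  [the loading dock: the acid flask, the chlorine cylinder, the ether can, the oxidiser, the peroxide, the reducing agent, the solvent jar | the warehouse floor: the catalyst vial, the fuel sample]
2. Porter goes back to the loading dock alone.  [the loading dock: the acid flask, the chlorine cylinder, the ether can, the oxidiser, the peroxide, the reducing agent, the solvent jar | the warehouse floor: the catalyst vial, the fuel sample]
3. Porter goes to the warehouse floor with the chlorine cylinder and the ether can.  [the loading dock: the acid flask, the oxidiser, the peroxide, the reducing agent, the solvent jar | the warehouse floor: the catalyst vial, the chlorine cylinder, the ether can, the fuel sample]
4. Porter goes back to the loading dock alone.  [the loading dock: the acid flask, the oxidiser, the peroxide, the reducing agent, the solvent jar | the warehouse floor: the catalyst vial, the chlorine cylinder, the ether can, the fuel sample]
5. Porter goes to the warehouse floor with the oxidiser and the reducing agent.  [the loading dock: the acid flask, the peroxide, the solvent jar | the warehouse floor: the catalyst vial, the chlorine cylinder, the ether can, the fuel sample, the oxidiser, the reducing agent]
6. Porter goes back to the loading dock alone.  [the loading dock: the acid flask, the peroxide, the solvent jar | the warehouse floor: the catalyst vial, the chlorine cylinder, the ether can, the fuel sample, the oxidiser, the reducing agent]
7. Porter goes to the warehouse floor with the acid flask and the solvent jar.  [the loading dock: the peroxide | the warehouse floor: the acid flask, the catalyst vial, the chlorine cylinder, the ether can, the fuel sample, the oxidiser, the reducing agent, the solvent jar]
8. Porter goes back to the loading dock with the catalyst vial.  [the loading dock: the catalyst vial, the peroxide | the warehouse floor: the acid flask, the chlorine cylinder, the ether can, the fuel sample, the oxidiser, the reducing agent, the solvent jar]
9. Porter goes to the warehouse floor with the catalyst vial and the peroxide.  [the loading dock: — | the warehouse floor: the acid flask, the catalyst vial, the chlorine cylinder, the ether can, the fuel sample, the oxidiser, the peroxide, the reducing agent, the solvent jar]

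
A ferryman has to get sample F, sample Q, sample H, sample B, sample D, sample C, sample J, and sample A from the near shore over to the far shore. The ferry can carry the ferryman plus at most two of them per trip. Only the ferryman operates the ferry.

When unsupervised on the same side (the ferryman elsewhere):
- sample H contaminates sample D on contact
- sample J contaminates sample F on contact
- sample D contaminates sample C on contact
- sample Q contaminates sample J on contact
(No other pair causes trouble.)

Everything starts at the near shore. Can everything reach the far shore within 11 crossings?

Yes

Yes — this plan uses 9 crossings (≤ 11):
1. Ferryman goes to the far shore with sample D and sample J.
2. Ferryman goes back to the near shore alone.
3. Ferryman goes to the far shore with sample F and sample Q.
4. Ferryman goes back to the near shore with sample J.
5. Ferryman goes to the far shore with sample B and sample H.
6. Ferryman goes back to the near shore with sample D.
7. Ferryman goes to the far shore with sample A and sample C.
8. Ferryman goes back to the near shore alone.
9. Ferryman goes to the far shore with sample D and sample J.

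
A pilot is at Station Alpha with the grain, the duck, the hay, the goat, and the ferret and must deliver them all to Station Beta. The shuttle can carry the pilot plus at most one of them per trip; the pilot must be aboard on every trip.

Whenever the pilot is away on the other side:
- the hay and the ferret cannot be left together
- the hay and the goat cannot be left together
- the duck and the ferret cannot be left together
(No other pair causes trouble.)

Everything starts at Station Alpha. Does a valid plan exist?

Whatever the first load, the items left behind include a forbidden pair without the pilot. No opening move is safe, so no plan exists.

No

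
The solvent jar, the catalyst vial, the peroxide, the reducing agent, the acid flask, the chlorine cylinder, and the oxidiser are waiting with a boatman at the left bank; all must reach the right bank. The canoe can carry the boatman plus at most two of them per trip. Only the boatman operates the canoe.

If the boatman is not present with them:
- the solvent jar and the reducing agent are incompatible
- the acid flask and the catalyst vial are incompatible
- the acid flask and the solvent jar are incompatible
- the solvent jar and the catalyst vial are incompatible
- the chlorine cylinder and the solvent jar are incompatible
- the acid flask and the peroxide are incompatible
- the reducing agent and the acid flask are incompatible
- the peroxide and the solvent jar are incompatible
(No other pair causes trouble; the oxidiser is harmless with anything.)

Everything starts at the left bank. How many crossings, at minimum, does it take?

Following every safe sequence of crossings from the start, the most of the 7 that can be at the right bank as the canoe arrives there on crossings 1, 3, 5, 7 is 2, 3, 4, 5 respectively; the best ever achieved is 5 of 7.
From crossing 9 on, no configuration arises that was not already reachable earlier: only 38 distinct safe configurations (who is on which side, and where the canoe is) can ever be reached, none of them has everyone across, and every continuation just revisits them. So no valid plan exists.

impossible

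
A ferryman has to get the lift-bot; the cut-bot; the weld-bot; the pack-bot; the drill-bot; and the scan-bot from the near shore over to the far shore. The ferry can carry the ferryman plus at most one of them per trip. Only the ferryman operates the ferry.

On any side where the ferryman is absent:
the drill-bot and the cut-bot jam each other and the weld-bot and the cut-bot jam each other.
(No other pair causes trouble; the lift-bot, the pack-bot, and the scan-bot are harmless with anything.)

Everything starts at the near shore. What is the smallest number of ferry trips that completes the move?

13

Counting alone: the ferryman can take at most 1 across per trip to the far shore, so moving all 6 needs at least 6 loaded trips out, with a return between consecutive ones — at least 11 crossings.
The safety rule pushes this higher. Following every safe sequence of crossings, the most of the 6 that can be at the far shore as the ferry arrives there on crossing 11 is 5 — never all 6.
So no plan with fewer than 13 crossings exists, and this one achieves 13:
1. Ferryman goes to the far shore with the cut-bot.  [the near shore: the drill-bot, the lift-bot, the pack-bot, the scan-bot, the weld-bot | the far shore: the cut-bot]
2. Ferryman goes back to the near shore alone.  [the near shore: the drill-bot, the lift-bot, the pack-bot, the scan-bot, the weld-bot | the far shore: the cut-bot]
3. Ferryman goes to the far shore with the lift-bot.  [the near shore: the drill-bot, the pack-bot, the scan-bot, the weld-bot | the far shore: the cut-bot, the lift-bot]
4. Ferryman goes back to the near shore alone.  [the near shore: the drill-bot, the pack-bot, the scan-bot, the weld-bot | the far shore: the cut-bot, the lift-bot]
5. Ferryman goes to the far shore with the weld-bot.  [the near shore: the drill-bot, the pack-bot, the scan-bot | the far shore: the cut-bot, the lift-bot, the weld-bot]
6. Ferryman goes back to the near shore with the cut-bot.  [the near shore: the cut-bot, the drill-bot, the pack-bot, the scan-bot | the far shore: the lift-bot, the weld-bot]
7. Ferryman goes to the far shore with the drill-bot.  [the near shore: the cut-bot, the pack-bot, the scan-bot | the far shore: the drill-bot, the lift-bot, the weld-bot]
8. Ferryman goes back to the near shore alone.  [the near shore: the cut-bot, the pack-bot, the scan-bot | the far shore: the drill-bot, the lift-bot, the weld-bot]
9. Ferryman goes to the far shore with the pack-bot.  [the near shore: the cut-bot, the scan-bot | the far shore: the drill-bot, the lift-bot, the pack-bot, the weld-bot]
10. Ferryman goes back to the near shore alone.  [the near shore: the cut-bot, the scan-bot | the far shore: the drill-bot, the lift-bot, the pack-bot, the weld-bot]
11. Ferryman goes to the far shore with the scan-bot.  [the near shore: the cut-bot | the far shore: the drill-bot, the lift-bot, the pack-bot, the scan-bot, the weld-bot]
12. Ferryman goes back to the near shore alone.  [the near shore: the cut-bot | the far shore: the drill-bot, the lift-bot, the pack-bot, the scan-bot, the weld-bot]
13. Ferryman goes to the far shore with the cut-bot.  [the near shore: — | the far shore: the cut-bot, the drill-bot, the lift-bot, the pack-bot, the scan-bot, the weld-bot]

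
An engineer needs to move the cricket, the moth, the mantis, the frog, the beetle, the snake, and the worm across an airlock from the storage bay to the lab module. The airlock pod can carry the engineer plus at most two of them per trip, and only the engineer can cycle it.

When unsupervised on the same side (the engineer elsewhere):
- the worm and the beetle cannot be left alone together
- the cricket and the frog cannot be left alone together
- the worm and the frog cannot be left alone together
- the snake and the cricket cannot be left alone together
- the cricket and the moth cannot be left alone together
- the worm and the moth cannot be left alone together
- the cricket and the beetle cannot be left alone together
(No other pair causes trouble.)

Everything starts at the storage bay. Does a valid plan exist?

Yes

1. Engineer goes to the lab module with the cricket and the worm.
2. Engineer goes back to the storage bay alone.
3. Engineer goes to the lab module with the mantis.
4. Engineer goes back to the storage bay alone.
5. Engineer goes to the lab module with the frog and the moth.
6. Engineer goes back to the storage bay with the cricket and the worm.
7. Engineer goes to the lab module with the beetle and the snake.
8. Engineer goes back to the storage bay alone.
9. Engineer goes to the lab module with the cricket and the worm.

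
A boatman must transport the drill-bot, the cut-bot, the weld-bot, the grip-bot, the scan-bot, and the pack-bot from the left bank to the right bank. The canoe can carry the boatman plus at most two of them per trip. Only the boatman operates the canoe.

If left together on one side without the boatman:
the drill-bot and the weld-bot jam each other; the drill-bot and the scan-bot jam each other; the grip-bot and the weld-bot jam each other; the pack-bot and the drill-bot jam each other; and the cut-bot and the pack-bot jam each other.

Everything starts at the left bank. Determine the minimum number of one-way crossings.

impossible

Whatever the first load, the items left behind include a forbidden pair without the boatman. No opening move is safe, so no plan exists.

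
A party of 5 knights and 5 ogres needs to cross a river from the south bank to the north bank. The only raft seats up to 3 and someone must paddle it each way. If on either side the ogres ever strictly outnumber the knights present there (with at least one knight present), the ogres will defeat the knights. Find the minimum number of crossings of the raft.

11

Counting alone: each trip to the north bank takes at most 3 across and each return brings at least 1 back, so after t trips out (and t−1 returns) at most 3t − (t−1) of the 10 are across; that first reaches 10 at t = 5, so at least 9 crossings are needed.
The safety rule pushes this higher. Following every safe sequence of crossings, the most of the 10 that can be at the north bank as the raft arrives there on crossing 9 is 9 — never all 10.
So no plan with fewer than 11 crossings exists, and this one achieves 11:
1. 2 ogres → the north bank.  (the south bank: 5K 3O; the north bank: 0K 2O)
2. 1 ogre ← the south bank.  (the south bank: 5K 4O; the north bank: 0K 1O)
3. 3 ogres → the north bank.  (the south bank: 5K 1O; the north bank: 0K 4O)
4. 1 ogre ← the south bank.  (the south bank: 5K 2O; the north bank: 0K 3O)
5. 3 knights → the north bank.  (the south bank: 2K 2O; the north bank: 3K 3O)
6. 1 knight and 1 ogre ← the south bank.  (the south bank: 3K 3O; the north bank: 2K 2O)
7. 3 knights → the north bank.  (the south bank: 0K 3O; the north bank: 5K 2O)
8. 1 ogre ← the south bank.  (the south bank: 0K 4O; the north bank: 5K 1O)
9. 2 ogres → the north bank.  (the south bank: 0K 2O; the north bank: 5K 3O)
10. 1 ogre ← the south bank.  (the south bank: 0K 3O; the north bank: 5K 2O)
11. 3 ogres → the north bank.  (the south bank: 0K 0O; the north bank: 5K 5O)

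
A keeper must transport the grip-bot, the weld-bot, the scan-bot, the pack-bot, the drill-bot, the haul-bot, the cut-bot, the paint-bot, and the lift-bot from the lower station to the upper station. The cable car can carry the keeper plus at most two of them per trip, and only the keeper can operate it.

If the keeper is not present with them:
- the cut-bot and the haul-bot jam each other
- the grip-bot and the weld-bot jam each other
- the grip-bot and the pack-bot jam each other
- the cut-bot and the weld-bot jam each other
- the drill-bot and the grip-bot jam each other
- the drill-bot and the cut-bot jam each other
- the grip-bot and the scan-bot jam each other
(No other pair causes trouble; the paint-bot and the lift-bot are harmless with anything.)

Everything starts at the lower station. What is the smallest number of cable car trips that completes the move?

Counting alone: the keeper can take at most 2 across per trip to the upper station, so moving all 9 needs at least 5 loaded trips out, with a return between consecutive ones — at least 9 crossings.
The safety rule pushes this higher. Following every safe sequence of crossings, the most of the 9 that can be at the upper station as the cable car arrives there on crossing 9 is 8 — never all 9.
So no plan with fewer than 11 crossings exists, and this one achieves 11:
1. Keeper goes to the upper station with the cut-bot and the grip-bot.  [the lower station: the drill-bot, the haul-bot, the lift-bot, the pack-bot, the paint-bot, the scan-bot, the weld-bot | the upper station: the cut-bot, the grip-bot]
2. Keeper goes back to the lower station alone.  [the lower station: the drill-bot, the haul-bot, the lift-bot, the pack-bot, the paint-bot, the scan-bot, the weld-bot | the upper station: the cut-bot, the grip-bot]
3. Keeper goes to the upper station with the haul-bot.  [the lower station: the drill-bot, the lift-bot, the pack-bot, the paint-bot, the scan-bot, the weld-bot | the upper station: the cut-bot, the grip-bot, the haul-bot]
4. Keeper goes back to the lower station with the cut-bot.  [the lower station: the cut-bot, the drill-bot, the lift-bot, the pack-bot, the paint-bot, the scan-bot, the weld-bot | the upper station: the grip-bot, the haul-bot]
5. Keeper goes to the upper station with the drill-bot and the weld-bot.  [the lower station: the cut-bot, the lift-bot, the pack-bot, the paint-bot, the scan-bot | the upper station: the drill-bot, the grip-bot, the haul-bot, the weld-bot]
6. Keeper goes back to the lower station with the grip-bot.  [the lower station: the cut-bot, the grip-bot, the lift-bot, the pack-bot, the paint-bot, the scan-bot | the upper station: the drill-bot, the haul-bot, the weld-bot]
7. Keeper goes to the upper station with the pack-bot and the scan-bot.  [the lower station: the cut-bot, the grip-bot, the lift-bot, the paint-bot | the upper station: the drill-bot, the haul-bot, the pack-bot, the scan-bot, the weld-bot]
8. Keeper goes back to the lower station alone.  [the lower station: the cut-bot, the grip-bot, the lift-bot, the paint-bot | the upper station: the drill-bot, the haul-bot, the pack-bot, the scan-bot, the weld-bot]
9. Keeper goes to the upper station with the lift-bot and the paint-bot.  [the lower station: the cut-bot, the grip-bot | the upper station: the drill-bot, the haul-bot, the lift-bot, the pack-bot, the paint-bot, the scan-bot, the weld-bot]
10. Keeper goes back to the lower station alone.  [the lower station: the cut-bot, the grip-bot | the upper station: the drill-bot, the haul-bot, the lift-bot, the pack-bot, the paint-bot, the scan-bot, the weld-bot]
11. Keeper goes to the upper station with the cut-bot and the grip-bot.  [the lower station: — | the upper station: the cut-bot, the drill-bot, the grip-bot, the haul-bot, the lift-bot, the pack-bot, the paint-bot, the scan-bot, the weld-bot]

11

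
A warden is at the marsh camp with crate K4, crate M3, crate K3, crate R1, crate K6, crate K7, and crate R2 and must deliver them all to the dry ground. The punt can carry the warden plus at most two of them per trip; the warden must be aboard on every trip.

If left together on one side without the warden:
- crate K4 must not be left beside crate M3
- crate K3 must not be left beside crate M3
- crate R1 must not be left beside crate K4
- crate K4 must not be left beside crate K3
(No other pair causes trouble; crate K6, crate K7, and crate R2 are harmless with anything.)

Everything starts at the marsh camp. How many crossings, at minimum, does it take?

Counting alone: the warden can take at most 2 across per trip to the dry ground, so moving all 7 needs at least 4 loaded trips out, with a return between consecutive ones — at least 7 crossings.
The safety rule pushes this higher. Following every safe sequence of crossings, the most of the 7 that can be at the dry ground as the punt arrives there on crossings 7, 9 is 5, 6 respectively — never all 7.
So no plan with fewer than 11 crossings exists, and this one achieves 11:
1. Warden goes to the dry ground with crate K4 and crate M3.  [the marsh camp: crate K3, crate K6, crate K7, crate R1, crate R2 | the dry ground: crate K4, crate M3]
2. Warden goes back to the marsh camp with crate K4.  [the marsh camp: crate K3, crate K4, crate K6, crate K7, crate R1, crate R2 | the dry ground: crate M3]
3. Warden goes to the dry ground with crate K4 and crate R1.  [the marsh camp: crate K3, crate K6, crate K7, crate R2 | the dry ground: crate K4, crate M3, crate R1]
4. Warden goes back to the marsh camp with crate K4.  [the marsh camp: crate K3, crate K4, crate K6, crate K7, crate R2 | the dry ground: crate M3, crate R1]
5. Warden goes to the dry ground with crate K4 and crate K6.  [the marsh camp: crate K3, crate K7, crate R2 | the dry ground: crate K4, crate K6, crate M3, crate R1]
6. Warden goes back to the marsh camp with crate K4.  [the marsh camp: crate K3, crate K4, crate K7, crate R2 | the dry ground: crate K6, crate M3, crate R1]
7. Warden goes to the dry ground with crate K4 and crate K7.  [the marsh camp: crate K3, crate R2 | the dry ground: crate K4, crate K6, crate K7, crate M3, crate R1]
8. Warden goes back to the marsh camp with crate K4.  [the marsh camp: crate K3, crate K4, crate R2 | the dry ground: crate K6, crate K7, crate M3, crate R1]
9. Warden goes to the dry ground with crate K4 and crate R2.  [the marsh camp: crate K3 | the dry ground: crate K4, crate K6, crate K7, crate M3, crate R1, crate R2]
10. Warden goes back to the marsh camp with crate K4.  [the marsh camp: crate K3, crate K4 | the dry ground: crate K6, crate K7, crate M3, crate R1, crate R2]
11. Warden goes to the dry ground with crate K3 and crate K4.  [the marsh camp: — | the dry ground: crate K3, crate K4, crate K6, crate K7, crate M3, crate R1, crate R2]

11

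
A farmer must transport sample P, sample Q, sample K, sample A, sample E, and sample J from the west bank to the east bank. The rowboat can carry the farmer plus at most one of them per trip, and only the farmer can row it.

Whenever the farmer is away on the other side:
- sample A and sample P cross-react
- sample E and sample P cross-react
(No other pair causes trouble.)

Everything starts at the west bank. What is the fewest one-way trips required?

Counting alone: the farmer can take at most 1 across per trip to the east bank, so moving all 6 needs at least 6 loaded trips out, with a return between consecutive ones — at least 11 crossings.
The safety rule pushes this higher. Following every safe sequence of crossings, the most of the 6 that can be at the east bank as the rowboat arrives there on crossing 11 is 5 — never all 6.
So no plan with fewer than 13 crossings exists, and this one achieves 13:
1. Farmer goes to the east bank with sample P.  [the west bank: sample A, sample E, sample J, sample K, sample Q | the east bank: sample P]
2. Farmer goes back to the west bank alone.  [the west bank: sample A, sample E, sample J, sample K, sample Q | the east bank: sample P]
3. Farmer goes to the east bank with sample Q.  [the west bank: sample A, sample E, sample J, sample K | the east bank: sample P, sample Q]
4. Farmer goes back to the west bank alone.  [the west bank: sample A, sample E, sample J, sample K | the east bank: sample P, sample Q]
5. Farmer goes to the east bank with sample K.  [the west bank: sample A, sample E, sample J | the east bank: sample K, sample P, sample Q]
6. Farmer goes back to the west bank alone.  [the west bank: sample A, sample E, sample J | the east bank: sample K, sample P, sample Q]
7. Farmer goes to the east bank with sample A.  [the west bank: sample E, sample J | the east bank: sample A, sample K, sample P, sample Q]
8. Farmer goes back to the west bank with sample P.  [the west bank: sample E, sample J, sample P | the east bank: sample A, sample K, sample Q]
9. Farmer goes to the east bank with sample E.  [the west bank: sample J, sample P | the east bank: sample A, sample E, sample K, sample Q]
10. Farmer goes back to the west bank alone.  [the west bank: sample J, sample P | the east bank: sample A, sample E, sample K, sample Q]
11. Farmer goes to the east bank with sample J.  [the west bank: sample P | the east bank: sample A, sample E, sample J, sample K, sample Q]
12. Farmer goes back to the west bank alone.  [the west bank: sample P | the east bank: sample A, sample E, sample J, sample K, sample Q]
13. Farmer goes to the east bank with sample P.  [the west bank: — | the east bank: sample A, sample E, sample J, sample K, sample P, sample Q]

13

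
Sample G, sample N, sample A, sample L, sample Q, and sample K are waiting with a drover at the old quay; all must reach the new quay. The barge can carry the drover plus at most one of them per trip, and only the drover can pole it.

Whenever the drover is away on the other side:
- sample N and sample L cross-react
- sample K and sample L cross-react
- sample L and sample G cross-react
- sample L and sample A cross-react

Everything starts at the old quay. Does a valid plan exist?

No

Following every safe sequence of crossings from the start, the most of the 6 that can be at the new quay as the barge arrives there on crossings 1, 3, 5 is 1, 2, 3 respectively; the best ever achieved is 3 of 6.
From crossing 7 on, no configuration arises that was not already reachable earlier: only 22 distinct safe configurations (who is on which side, and where the barge is) can ever be reached, none of them has everyone across, and every continuation just revisits them. So no valid plan exists.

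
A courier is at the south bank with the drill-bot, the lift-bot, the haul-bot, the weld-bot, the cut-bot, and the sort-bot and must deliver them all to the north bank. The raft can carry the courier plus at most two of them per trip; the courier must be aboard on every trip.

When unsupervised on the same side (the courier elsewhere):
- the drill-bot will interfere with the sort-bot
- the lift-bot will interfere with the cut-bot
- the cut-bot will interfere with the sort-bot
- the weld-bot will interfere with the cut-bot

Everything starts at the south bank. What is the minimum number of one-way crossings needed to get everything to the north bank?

7

Counting alone: the courier can take at most 2 across per trip to the north bank, so moving all 6 needs at least 3 loaded trips out, with a return between consecutive ones — at least 5 crossings.
The safety rule pushes this higher. Following every safe sequence of crossings, the most of the 6 that can be at the north bank as the raft arrives there on crossing 5 is 5 — never all 6.
So no plan with fewer than 7 crossings exists, and this one achieves 7:
1. Courier goes to the north bank with the cut-bot and the drill-bot.  [the south bank: the haul-bot, the lift-bot, the sort-bot, the weld-bot | the north bank: the cut-bot, the drill-bot]
2. Courier goes back to the south bank alone.  [the south bank: the haul-bot, the lift-bot, the sort-bot, the weld-bot | the north bank: the cut-bot, the drill-bot]
3. Courier goes to the north bank with the haul-bot.  [the south bank: the lift-bot, the sort-bot, the weld-bot | the north bank: the cut-bot, the drill-bot, the haul-bot]
4. Courier goes back to the south bank alone.  [the south bank: the lift-bot, the sort-bot, the weld-bot | the north bank: the cut-bot, the drill-bot, the haul-bot]
5. Courier goes to the north bank with the lift-bot and the weld-bot.  [the south bank: the sort-bot | the north bank: the cut-bot, the drill-bot, the haul-bot, the lift-bot, the weld-bot]
6. Courier goes back to the south bank with the cut-bot.  [the south bank: the cut-bot, the sort-bot | the north bank: the drill-bot, the haul-bot, the lift-bot, the weld-bot]
7. Courier goes to the north bank with the cut-bot and the sort-bot.  [the south bank: — | the north bank: the cut-bot, the drill-bot, the haul-bot, the lift-bot, the sort-bot, the weld-bot]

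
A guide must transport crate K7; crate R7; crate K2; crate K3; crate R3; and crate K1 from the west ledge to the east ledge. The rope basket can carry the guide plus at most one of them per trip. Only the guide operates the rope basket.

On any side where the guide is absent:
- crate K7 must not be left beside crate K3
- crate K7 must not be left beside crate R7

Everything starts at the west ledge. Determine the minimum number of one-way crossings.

13

Counting alone: the guide can take at most 1 across per trip to the east ledge, so moving all 6 needs at least 6 loaded trips out, with a return between consecutive ones — at least 11 crossings.
The safety rule pushes this higher. Following every safe sequence of crossings, the most of the 6 that can be at the east ledge as the rope basket arrives there on crossing 11 is 5 — never all 6.
So no plan with fewer than 13 crossings exists, and this one achieves 13:
1. Guide goes to the east ledge with crate K7.
2. Guide goes back to the west ledge alone.
3. Guide goes to the east ledge with crate R7.
4. Guide goes back to the west ledge with crate K7.
5. Guide goes to the east ledge with crate K3.
6. Guide goes back to the west ledge alone.
7. Guide goes to the east ledge with crate K2.
8. Guide goes back to the west ledge alone.
9. Guide goes to the east ledge with crate R3.
10. Guide goes back to the west ledge alone.
11. Guide goes to the east ledge with crate K1.
12. Guide goes back to the west ledge alone.
13. Guide goes to the east ledge with crate K7.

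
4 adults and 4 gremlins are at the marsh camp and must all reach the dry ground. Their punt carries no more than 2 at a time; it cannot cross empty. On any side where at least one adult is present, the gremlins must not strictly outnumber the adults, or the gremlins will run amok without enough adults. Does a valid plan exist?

Following every safe sequence of crossings from the start, the most of the 8 that can be at the dry ground as the punt arrives there on crossings 1, 3, 5 is 2, 3, 4 respectively; the best ever achieved is 4 of 8.
From crossing 7 on, no configuration arises that was not already reachable earlier: only 11 distinct safe configurations (who is on which side, and where the punt is) can ever be reached, none of them has everyone across, and every continuation just revisits them. They are: 0 adults + 0 gremlins across (punt back at the start); 0 adults + 1 gremlin across (punt there); 0 adults + 1 gremlin across (punt back at the start); 0 adults + 2 gremlins across (punt there); 0 adults + 2 gremlins across (punt back at the start); 0 adults + 3 gremlins across (punt there); 0 adults + 3 gremlins across (punt back at the start); 0 adults + 4 gremlins across (punt there); 1 adult + 1 gremlin across (punt there); 1 adult + 1 gremlin across (punt back at the start); 2 adults + 2 gremlins across (punt there). So no valid plan exists.

No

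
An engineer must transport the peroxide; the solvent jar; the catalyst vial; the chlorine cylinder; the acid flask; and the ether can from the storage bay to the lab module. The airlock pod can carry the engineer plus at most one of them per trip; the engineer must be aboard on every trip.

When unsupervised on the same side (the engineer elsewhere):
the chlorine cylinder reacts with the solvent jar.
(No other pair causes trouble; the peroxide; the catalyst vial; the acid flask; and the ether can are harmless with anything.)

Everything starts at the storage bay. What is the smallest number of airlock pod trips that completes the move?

11

Counting alone: the engineer can take at most 1 across per trip to the lab module, so moving all 6 needs at least 6 loaded trips out, with a return between consecutive ones — at least 11 crossings.
The plan below uses exactly 11 crossings, so it is optimal:
1. Engineer goes to the lab module with the solvent jar.  [the storage bay: the acid flask, the catalyst vial, the chlorine cylinder, the ether can, the peroxide | the lab module: the solvent jar]
2. Engineer goes back to the storage bay alone.  [the storage bay: the acid flask, the catalyst vial, the chlorine cylinder, the ether can, the peroxide | the lab module: the solvent jar]
3. Engineer goes to the lab module with the peroxide.  [the storage bay: the acid flask, the catalyst vial, the chlorine cylinder, the ether can | the lab module: the peroxide, the solvent jar]
4. Engineer goes back to the storage bay alone.  [the storage bay: the acid flask, the catalyst vial, the chlorine cylinder, the ether can | the lab module: the peroxide, the solvent jar]
5. Engineer goes to the lab module with the catalyst vial.  [the storage bay: the acid flask, the chlorine cylinder, the ether can | the lab module: the catalyst vial, the peroxide, the solvent jar]
6. Engineer goes back to the storage bay alone.  [the storage bay: the acid flask, the chlorine cylinder, the ether can | the lab module: the catalyst vial, the peroxide, the solvent jar]
7. Engineer goes to the lab module with the acid flask.  [the storage bay: the chlorine cylinder, the ether can | the lab module: the acid flask, the catalyst vial, the peroxide, the solvent jar]
8. Engineer goes back to the storage bay alone.  [the storage bay: the chlorine cylinder, the ether can | the lab module: the acid flask, the catalyst vial, the peroxide, the solvent jar]
9. Engineer goes to the lab module with the ether can.  [the storage bay: the chlorine cylinder | the lab module: the acid flask, the catalyst vial, the ether can, the peroxide, the solvent jar]
10. Engineer goes back to the storage bay alone.  [the storage bay: the chlorine cylinder | the lab module: the acid flask, the catalyst vial, the ether can, the peroxide, the solvent jar]
11. Engineer goes to the lab module with the chlorine cylinder.  [the storage bay: — | the lab module: the acid flask, the catalyst vial, the chlorine cylinder, the ether can, the peroxide, the solvent jar]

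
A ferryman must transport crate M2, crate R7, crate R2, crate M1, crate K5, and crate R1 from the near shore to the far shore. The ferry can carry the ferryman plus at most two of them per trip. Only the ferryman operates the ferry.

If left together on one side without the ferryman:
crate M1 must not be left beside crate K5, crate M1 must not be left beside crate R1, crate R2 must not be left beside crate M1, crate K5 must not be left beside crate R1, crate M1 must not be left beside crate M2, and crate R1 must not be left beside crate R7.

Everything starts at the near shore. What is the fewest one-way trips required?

Counting alone: the ferryman can take at most 2 across per trip to the far shore, so moving all 6 needs at least 3 loaded trips out, with a return between consecutive ones — at least 5 crossings.
The safety rule pushes this higher. Following every safe sequence of crossings, the most of the 6 that can be at the far shore as the ferry arrives there on crossings 5, 7 is 4, 5 respectively — never all 6.
So no plan with fewer than 9 crossings exists, and this one achieves 9:
1. Ferryman goes to the far shore with crate M1 and crate R1.  [the near shore: crate K5, crate M2, crate R2, crate R7 | the far shore: crate M1, crate R1]
2. Ferryman goes back to the near shore with crate M1.  [the near shore: crate K5, crate M1, crate M2, crate R2, crate R7 | the far shore: crate R1]
3. Ferryman goes to the far shore with crate M1 and crate M2.  [the near shore: crate K5, crate R2, crate R7 | the far shore: crate M1, crate M2, crate R1]
4. Ferryman goes back to the near shore with crate M1.  [the near shore: crate K5, crate M1, crate R2, crate R7 | the far shore: crate M2, crate R1]
5. Ferryman goes to the far shore with crate M1 and crate R2.  [the near shore: crate K5, crate R7 | the far shore: crate M1, crate M2, crate R1, crate R2]
6. Ferryman goes back to the near shore with crate M1.  [the near shore: crate K5, crate M1, crate R7 | the far shore: crate M2, crate R1, crate R2]
7. Ferryman goes to the far shore with crate K5 and crate R7.  [the near shore: crate M1 | the far shore: crate K5, crate M2, crate R1, crate R2, crate R7]
8. Ferryman goes back to the near shore with crate R1.  [the near shore: crate M1, crate R1 | the far shore: crate K5, crate M2, crate R2, crate R7]
9. Ferryman goes to the far shore with crate M1 and crate R1.  [the near shore: — | the far shore: crate K5, crate M1, crate M2, crate R1, crate R2, crate R7]

9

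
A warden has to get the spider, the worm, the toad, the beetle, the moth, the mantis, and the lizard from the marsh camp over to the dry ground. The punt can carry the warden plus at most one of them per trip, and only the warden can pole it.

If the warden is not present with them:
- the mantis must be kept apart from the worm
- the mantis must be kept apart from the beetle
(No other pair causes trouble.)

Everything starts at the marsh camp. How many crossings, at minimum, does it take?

Counting alone: the warden can take at most 1 across per trip to the dry ground, so moving all 7 needs at least 7 loaded trips out, with a return between consecutive ones — at least 13 crossings.
The safety rule pushes this higher. Following every safe sequence of crossings, the most of the 7 that can be at the dry ground as the punt arrives there on crossing 13 is 6 — never all 7.
So no plan with fewer than 15 crossings exists, and this one achieves 15:
1. Warden goes to the dry ground with the mantis.  [the marsh camp: the beetle, the lizard, the moth, the spider, the toad, the worm | the dry ground: the mantis]
2. Warden goes back to the marsh camp alone.  [the marsh camp: the beetle, the lizard, the moth, the spider, the toad, the worm | the dry ground: the mantis]
3. Warden goes to the dry ground with the spider.  [the marsh camp: the beetle, the lizard, the moth, the toad, the worm | the dry ground: the mantis, the spider]
4. Warden goes back to the marsh camp alone.  [the marsh camp: the beetle, the lizard, the moth, the toad, the worm | the dry ground: the mantis, the spider]
5. Warden goes to the dry ground with the worm.  [the marsh camp: the beetle, the lizard, the moth, the toad | the dry ground: the mantis, the spider, the worm]
6. Warden goes back to the marsh camp with the mantis.  [the marsh camp: the beetle, the lizard, the mantis, the moth, the toad | the dry ground: the spider, the worm]
7. Warden goes to the dry ground with the beetle.  [the marsh camp: the lizard, the mantis, the moth, the toad | the dry ground: the beetle, the spider, the worm]
8. Warden goes back to the marsh camp alone.  [the marsh camp: the lizard, the mantis, the moth, the toad | the dry ground: the beetle, the spider, the worm]
9. Warden goes to the dry ground with the toad.  [the marsh camp: the lizard, the mantis, the moth | the dry ground: the beetle, the spider, the toad, the worm]
10. Warden goes back to the marsh camp alone.  [the marsh camp: the lizard, the mantis, the moth | the dry ground: the beetle, the spider, the toad, the worm]
11. Warden goes to the dry ground with the moth.  [the marsh camp: the lizard, the mantis | the dry ground: the beetle, the moth, the spider, the toad, the worm]
12. Warden goes back to the marsh camp alone.  [the marsh camp: the lizard, the mantis | the dry ground: the beetle, the moth, the spider, the toad, the worm]
13. Warden goes to the dry ground with the lizard.  [the marsh camp: the mantis | the dry ground: the beetle, the lizard, the moth, the spider, the toad, the worm]
14. Warden goes back to the marsh camp alone.  [the marsh camp: the mantis | the dry ground: the beetle, the lizard, the moth, the spider, the toad, the worm]
15. Warden goes to the dry ground with the mantis.  [the marsh camp: — | the dry ground: the beetle, the lizard, the mantis, the moth, the spider, the toad, the worm]

15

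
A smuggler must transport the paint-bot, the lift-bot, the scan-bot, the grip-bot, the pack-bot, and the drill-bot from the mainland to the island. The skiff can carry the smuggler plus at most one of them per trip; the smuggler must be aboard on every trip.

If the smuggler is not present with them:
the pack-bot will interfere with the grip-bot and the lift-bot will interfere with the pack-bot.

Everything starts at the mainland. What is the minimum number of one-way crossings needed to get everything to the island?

Counting alone: the smuggler can take at most 1 across per trip to the island, so moving all 6 needs at least 6 loaded trips out, with a return between consecutive ones — at least 11 crossings.
The safety rule pushes this higher. Following every safe sequence of crossings, the most of the 6 that can be at the island as the skiff arrives there on crossing 11 is 5 — never all 6.
So no plan with fewer than 13 crossings exists, and this one achieves 13:
1. Smuggler goes to the island with the pack-bot.  [the mainland: the drill-bot, the grip-bot, the lift-bot, the paint-bot, the scan-bot | the island: the pack-bot]
2. Smuggler goes back to the mainland alone.  [the mainland: the drill-bot, the grip-bot, the lift-bot, the paint-bot, the scan-bot | the island: the pack-bot]
3. Smuggler goes to the island with the paint-bot.  [the mainland: the drill-bot, the grip-bot, the lift-bot, the scan-bot | the island: the pack-bot, the paint-bot]
4. Smuggler goes back to the mainland alone.  [the mainland: the drill-bot, the grip-bot, the lift-bot, the scan-bot | the island: the pack-bot, the paint-bot]
5. Smuggler goes to the island with the lift-bot.  [the mainland: the drill-bot, the grip-bot, the scan-bot | the island: the lift-bot, the pack-bot, the paint-bot]
6. Smuggler goes back to the mainland with the pack-bot.  [the mainland: the drill-bot, the grip-bot, the pack-bot, the scan-bot | the island: the lift-bot, the paint-bot]
7. Smuggler goes to the island with the grip-bot.  [the mainland: the drill-bot, the pack-bot, the scan-bot | the island: the grip-bot, the lift-bot, the paint-bot]
8. Smuggler goes back to the mainland alone.  [the mainland: the drill-bot, the pack-bot, the scan-bot | the island: the grip-bot, the lift-bot, the paint-bot]
9. Smuggler goes to the island with the scan-bot.  [the mainland: the drill-bot, the pack-bot | the island: the grip-bot, the lift-bot, the paint-bot, the scan-bot]
10. Smuggler goes back to the mainland alone.  [the mainland: the drill-bot, the pack-bot | the island: the grip-bot, the lift-bot, the paint-bot, the scan-bot]
11. Smuggler goes to the island with the drill-bot.  [the mainland: the pack-bot | the island: the drill-bot, the grip-bot, the lift-bot, the paint-bot, the scan-bot]
12. Smuggler goes back to the mainland alone.  [the mainland: the pack-bot | the island: the drill-bot, the grip-bot, the lift-bot, the paint-bot, the scan-bot]
13. Smuggler goes to the island with the pack-bot.  [the mainland: — | the island: the drill-bot, the grip-bot, the lift-bot, the pack-bot, the paint-bot, the scan-bot]

13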